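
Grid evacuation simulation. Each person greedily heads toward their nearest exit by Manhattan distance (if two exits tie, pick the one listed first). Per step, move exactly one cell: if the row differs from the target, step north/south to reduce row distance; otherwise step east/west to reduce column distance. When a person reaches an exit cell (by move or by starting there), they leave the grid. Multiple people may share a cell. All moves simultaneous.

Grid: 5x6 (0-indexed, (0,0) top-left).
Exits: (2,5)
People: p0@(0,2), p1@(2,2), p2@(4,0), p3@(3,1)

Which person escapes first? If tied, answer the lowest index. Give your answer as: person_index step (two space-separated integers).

Step 1: p0:(0,2)->(1,2) | p1:(2,2)->(2,3) | p2:(4,0)->(3,0) | p3:(3,1)->(2,1)
Step 2: p0:(1,2)->(2,2) | p1:(2,3)->(2,4) | p2:(3,0)->(2,0) | p3:(2,1)->(2,2)
Step 3: p0:(2,2)->(2,3) | p1:(2,4)->(2,5)->EXIT | p2:(2,0)->(2,1) | p3:(2,2)->(2,3)
Step 4: p0:(2,3)->(2,4) | p1:escaped | p2:(2,1)->(2,2) | p3:(2,3)->(2,4)
Step 5: p0:(2,4)->(2,5)->EXIT | p1:escaped | p2:(2,2)->(2,3) | p3:(2,4)->(2,5)->EXIT
Step 6: p0:escaped | p1:escaped | p2:(2,3)->(2,4) | p3:escaped
Step 7: p0:escaped | p1:escaped | p2:(2,4)->(2,5)->EXIT | p3:escaped
Exit steps: [5, 3, 7, 5]
First to escape: p1 at step 3

Answer: 1 3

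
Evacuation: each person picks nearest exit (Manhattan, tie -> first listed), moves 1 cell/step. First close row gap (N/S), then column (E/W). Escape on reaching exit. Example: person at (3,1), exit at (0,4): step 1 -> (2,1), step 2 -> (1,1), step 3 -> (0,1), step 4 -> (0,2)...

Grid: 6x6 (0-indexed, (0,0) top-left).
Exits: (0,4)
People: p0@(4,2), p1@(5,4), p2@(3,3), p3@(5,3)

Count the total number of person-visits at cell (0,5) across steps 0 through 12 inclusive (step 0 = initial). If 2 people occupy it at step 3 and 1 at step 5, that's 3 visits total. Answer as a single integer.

Answer: 0

Derivation:
Step 0: p0@(4,2) p1@(5,4) p2@(3,3) p3@(5,3) -> at (0,5): 0 [-], cum=0
Step 1: p0@(3,2) p1@(4,4) p2@(2,3) p3@(4,3) -> at (0,5): 0 [-], cum=0
Step 2: p0@(2,2) p1@(3,4) p2@(1,3) p3@(3,3) -> at (0,5): 0 [-], cum=0
Step 3: p0@(1,2) p1@(2,4) p2@(0,3) p3@(2,3) -> at (0,5): 0 [-], cum=0
Step 4: p0@(0,2) p1@(1,4) p2@ESC p3@(1,3) -> at (0,5): 0 [-], cum=0
Step 5: p0@(0,3) p1@ESC p2@ESC p3@(0,3) -> at (0,5): 0 [-], cum=0
Step 6: p0@ESC p1@ESC p2@ESC p3@ESC -> at (0,5): 0 [-], cum=0
Total visits = 0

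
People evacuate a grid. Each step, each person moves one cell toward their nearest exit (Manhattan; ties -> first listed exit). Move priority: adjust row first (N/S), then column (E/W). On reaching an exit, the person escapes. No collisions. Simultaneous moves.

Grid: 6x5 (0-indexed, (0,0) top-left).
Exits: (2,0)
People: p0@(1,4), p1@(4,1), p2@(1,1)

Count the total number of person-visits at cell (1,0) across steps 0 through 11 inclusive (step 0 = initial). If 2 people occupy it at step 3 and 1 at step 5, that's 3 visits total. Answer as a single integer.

Answer: 0

Derivation:
Step 0: p0@(1,4) p1@(4,1) p2@(1,1) -> at (1,0): 0 [-], cum=0
Step 1: p0@(2,4) p1@(3,1) p2@(2,1) -> at (1,0): 0 [-], cum=0
Step 2: p0@(2,3) p1@(2,1) p2@ESC -> at (1,0): 0 [-], cum=0
Step 3: p0@(2,2) p1@ESC p2@ESC -> at (1,0): 0 [-], cum=0
Step 4: p0@(2,1) p1@ESC p2@ESC -> at (1,0): 0 [-], cum=0
Step 5: p0@ESC p1@ESC p2@ESC -> at (1,0): 0 [-], cum=0
Total visits = 0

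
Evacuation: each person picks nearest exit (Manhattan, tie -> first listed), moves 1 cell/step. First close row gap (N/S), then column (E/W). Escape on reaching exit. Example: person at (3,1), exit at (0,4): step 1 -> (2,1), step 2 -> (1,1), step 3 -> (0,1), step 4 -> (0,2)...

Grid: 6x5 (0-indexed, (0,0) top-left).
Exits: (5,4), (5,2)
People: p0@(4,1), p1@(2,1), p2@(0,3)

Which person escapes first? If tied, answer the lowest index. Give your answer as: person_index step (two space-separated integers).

Step 1: p0:(4,1)->(5,1) | p1:(2,1)->(3,1) | p2:(0,3)->(1,3)
Step 2: p0:(5,1)->(5,2)->EXIT | p1:(3,1)->(4,1) | p2:(1,3)->(2,3)
Step 3: p0:escaped | p1:(4,1)->(5,1) | p2:(2,3)->(3,3)
Step 4: p0:escaped | p1:(5,1)->(5,2)->EXIT | p2:(3,3)->(4,3)
Step 5: p0:escaped | p1:escaped | p2:(4,3)->(5,3)
Step 6: p0:escaped | p1:escaped | p2:(5,3)->(5,4)->EXIT
Exit steps: [2, 4, 6]
First to escape: p0 at step 2

Answer: 0 2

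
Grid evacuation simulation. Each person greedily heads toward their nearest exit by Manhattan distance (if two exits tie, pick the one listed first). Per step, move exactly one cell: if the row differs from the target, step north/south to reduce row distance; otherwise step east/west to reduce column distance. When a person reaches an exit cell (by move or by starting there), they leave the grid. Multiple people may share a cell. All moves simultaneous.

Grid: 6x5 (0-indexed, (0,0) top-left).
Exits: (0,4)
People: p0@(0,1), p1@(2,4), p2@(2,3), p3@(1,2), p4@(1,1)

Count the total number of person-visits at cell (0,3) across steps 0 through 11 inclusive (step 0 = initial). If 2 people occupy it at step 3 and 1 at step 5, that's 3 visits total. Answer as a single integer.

Answer: 4

Derivation:
Step 0: p0@(0,1) p1@(2,4) p2@(2,3) p3@(1,2) p4@(1,1) -> at (0,3): 0 [-], cum=0
Step 1: p0@(0,2) p1@(1,4) p2@(1,3) p3@(0,2) p4@(0,1) -> at (0,3): 0 [-], cum=0
Step 2: p0@(0,3) p1@ESC p2@(0,3) p3@(0,3) p4@(0,2) -> at (0,3): 3 [p0,p2,p3], cum=3
Step 3: p0@ESC p1@ESC p2@ESC p3@ESC p4@(0,3) -> at (0,3): 1 [p4], cum=4
Step 4: p0@ESC p1@ESC p2@ESC p3@ESC p4@ESC -> at (0,3): 0 [-], cum=4
Total visits = 4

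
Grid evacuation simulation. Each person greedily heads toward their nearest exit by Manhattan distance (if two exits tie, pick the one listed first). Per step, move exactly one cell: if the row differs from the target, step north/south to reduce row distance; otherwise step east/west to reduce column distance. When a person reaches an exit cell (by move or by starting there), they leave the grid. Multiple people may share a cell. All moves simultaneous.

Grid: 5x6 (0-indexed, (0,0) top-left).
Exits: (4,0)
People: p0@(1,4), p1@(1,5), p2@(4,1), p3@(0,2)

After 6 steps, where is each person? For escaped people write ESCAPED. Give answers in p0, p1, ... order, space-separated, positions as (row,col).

Step 1: p0:(1,4)->(2,4) | p1:(1,5)->(2,5) | p2:(4,1)->(4,0)->EXIT | p3:(0,2)->(1,2)
Step 2: p0:(2,4)->(3,4) | p1:(2,5)->(3,5) | p2:escaped | p3:(1,2)->(2,2)
Step 3: p0:(3,4)->(4,4) | p1:(3,5)->(4,5) | p2:escaped | p3:(2,2)->(3,2)
Step 4: p0:(4,4)->(4,3) | p1:(4,5)->(4,4) | p2:escaped | p3:(3,2)->(4,2)
Step 5: p0:(4,3)->(4,2) | p1:(4,4)->(4,3) | p2:escaped | p3:(4,2)->(4,1)
Step 6: p0:(4,2)->(4,1) | p1:(4,3)->(4,2) | p2:escaped | p3:(4,1)->(4,0)->EXIT

(4,1) (4,2) ESCAPED ESCAPED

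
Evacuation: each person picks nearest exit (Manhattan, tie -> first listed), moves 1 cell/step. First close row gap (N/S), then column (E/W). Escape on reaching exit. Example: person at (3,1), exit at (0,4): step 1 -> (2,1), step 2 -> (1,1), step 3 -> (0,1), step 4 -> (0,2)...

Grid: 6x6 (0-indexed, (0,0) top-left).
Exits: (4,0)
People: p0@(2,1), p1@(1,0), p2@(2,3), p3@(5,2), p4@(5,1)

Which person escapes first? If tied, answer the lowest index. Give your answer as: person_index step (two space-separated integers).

Answer: 4 2

Derivation:
Step 1: p0:(2,1)->(3,1) | p1:(1,0)->(2,0) | p2:(2,3)->(3,3) | p3:(5,2)->(4,2) | p4:(5,1)->(4,1)
Step 2: p0:(3,1)->(4,1) | p1:(2,0)->(3,0) | p2:(3,3)->(4,3) | p3:(4,2)->(4,1) | p4:(4,1)->(4,0)->EXIT
Step 3: p0:(4,1)->(4,0)->EXIT | p1:(3,0)->(4,0)->EXIT | p2:(4,3)->(4,2) | p3:(4,1)->(4,0)->EXIT | p4:escaped
Step 4: p0:escaped | p1:escaped | p2:(4,2)->(4,1) | p3:escaped | p4:escaped
Step 5: p0:escaped | p1:escaped | p2:(4,1)->(4,0)->EXIT | p3:escaped | p4:escaped
Exit steps: [3, 3, 5, 3, 2]
First to escape: p4 at step 2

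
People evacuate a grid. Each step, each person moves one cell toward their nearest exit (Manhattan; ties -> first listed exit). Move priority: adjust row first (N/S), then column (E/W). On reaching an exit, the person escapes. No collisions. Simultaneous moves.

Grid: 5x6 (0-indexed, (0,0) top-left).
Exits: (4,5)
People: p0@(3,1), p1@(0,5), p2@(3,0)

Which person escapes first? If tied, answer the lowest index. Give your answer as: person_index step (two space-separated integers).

Answer: 1 4

Derivation:
Step 1: p0:(3,1)->(4,1) | p1:(0,5)->(1,5) | p2:(3,0)->(4,0)
Step 2: p0:(4,1)->(4,2) | p1:(1,5)->(2,5) | p2:(4,0)->(4,1)
Step 3: p0:(4,2)->(4,3) | p1:(2,5)->(3,5) | p2:(4,1)->(4,2)
Step 4: p0:(4,3)->(4,4) | p1:(3,5)->(4,5)->EXIT | p2:(4,2)->(4,3)
Step 5: p0:(4,4)->(4,5)->EXIT | p1:escaped | p2:(4,3)->(4,4)
Step 6: p0:escaped | p1:escaped | p2:(4,4)->(4,5)->EXIT
Exit steps: [5, 4, 6]
First to escape: p1 at step 4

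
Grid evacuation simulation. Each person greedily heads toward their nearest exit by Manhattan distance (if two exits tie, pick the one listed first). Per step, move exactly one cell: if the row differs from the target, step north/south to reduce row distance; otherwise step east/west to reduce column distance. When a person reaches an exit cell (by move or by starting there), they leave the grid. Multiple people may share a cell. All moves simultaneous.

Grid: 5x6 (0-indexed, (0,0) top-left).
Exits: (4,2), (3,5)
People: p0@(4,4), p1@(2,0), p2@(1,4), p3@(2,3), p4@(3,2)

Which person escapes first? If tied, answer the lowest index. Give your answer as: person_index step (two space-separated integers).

Step 1: p0:(4,4)->(4,3) | p1:(2,0)->(3,0) | p2:(1,4)->(2,4) | p3:(2,3)->(3,3) | p4:(3,2)->(4,2)->EXIT
Step 2: p0:(4,3)->(4,2)->EXIT | p1:(3,0)->(4,0) | p2:(2,4)->(3,4) | p3:(3,3)->(4,3) | p4:escaped
Step 3: p0:escaped | p1:(4,0)->(4,1) | p2:(3,4)->(3,5)->EXIT | p3:(4,3)->(4,2)->EXIT | p4:escaped
Step 4: p0:escaped | p1:(4,1)->(4,2)->EXIT | p2:escaped | p3:escaped | p4:escaped
Exit steps: [2, 4, 3, 3, 1]
First to escape: p4 at step 1

Answer: 4 1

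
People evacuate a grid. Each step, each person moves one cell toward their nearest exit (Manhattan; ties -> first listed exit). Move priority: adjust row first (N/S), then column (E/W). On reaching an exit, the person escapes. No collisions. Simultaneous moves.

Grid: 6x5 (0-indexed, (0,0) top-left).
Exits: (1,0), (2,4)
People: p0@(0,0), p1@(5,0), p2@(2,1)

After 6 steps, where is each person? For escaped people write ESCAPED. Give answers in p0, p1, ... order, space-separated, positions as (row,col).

Step 1: p0:(0,0)->(1,0)->EXIT | p1:(5,0)->(4,0) | p2:(2,1)->(1,1)
Step 2: p0:escaped | p1:(4,0)->(3,0) | p2:(1,1)->(1,0)->EXIT
Step 3: p0:escaped | p1:(3,0)->(2,0) | p2:escaped
Step 4: p0:escaped | p1:(2,0)->(1,0)->EXIT | p2:escaped

ESCAPED ESCAPED ESCAPED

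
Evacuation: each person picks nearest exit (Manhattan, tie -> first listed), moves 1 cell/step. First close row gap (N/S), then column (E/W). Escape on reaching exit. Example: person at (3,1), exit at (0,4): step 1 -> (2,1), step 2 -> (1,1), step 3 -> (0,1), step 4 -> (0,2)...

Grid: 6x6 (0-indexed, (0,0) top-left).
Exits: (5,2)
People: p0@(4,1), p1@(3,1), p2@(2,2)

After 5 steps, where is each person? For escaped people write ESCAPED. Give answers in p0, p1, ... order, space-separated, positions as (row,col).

Step 1: p0:(4,1)->(5,1) | p1:(3,1)->(4,1) | p2:(2,2)->(3,2)
Step 2: p0:(5,1)->(5,2)->EXIT | p1:(4,1)->(5,1) | p2:(3,2)->(4,2)
Step 3: p0:escaped | p1:(5,1)->(5,2)->EXIT | p2:(4,2)->(5,2)->EXIT

ESCAPED ESCAPED ESCAPED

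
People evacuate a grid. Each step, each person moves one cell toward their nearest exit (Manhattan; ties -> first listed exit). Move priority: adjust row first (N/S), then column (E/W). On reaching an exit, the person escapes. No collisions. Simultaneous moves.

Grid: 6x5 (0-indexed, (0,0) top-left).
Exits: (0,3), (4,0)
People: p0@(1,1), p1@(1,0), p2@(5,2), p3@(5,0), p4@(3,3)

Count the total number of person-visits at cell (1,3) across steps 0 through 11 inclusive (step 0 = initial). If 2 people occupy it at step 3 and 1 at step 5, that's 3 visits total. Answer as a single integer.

Answer: 1

Derivation:
Step 0: p0@(1,1) p1@(1,0) p2@(5,2) p3@(5,0) p4@(3,3) -> at (1,3): 0 [-], cum=0
Step 1: p0@(0,1) p1@(2,0) p2@(4,2) p3@ESC p4@(2,3) -> at (1,3): 0 [-], cum=0
Step 2: p0@(0,2) p1@(3,0) p2@(4,1) p3@ESC p4@(1,3) -> at (1,3): 1 [p4], cum=1
Step 3: p0@ESC p1@ESC p2@ESC p3@ESC p4@ESC -> at (1,3): 0 [-], cum=1
Total visits = 1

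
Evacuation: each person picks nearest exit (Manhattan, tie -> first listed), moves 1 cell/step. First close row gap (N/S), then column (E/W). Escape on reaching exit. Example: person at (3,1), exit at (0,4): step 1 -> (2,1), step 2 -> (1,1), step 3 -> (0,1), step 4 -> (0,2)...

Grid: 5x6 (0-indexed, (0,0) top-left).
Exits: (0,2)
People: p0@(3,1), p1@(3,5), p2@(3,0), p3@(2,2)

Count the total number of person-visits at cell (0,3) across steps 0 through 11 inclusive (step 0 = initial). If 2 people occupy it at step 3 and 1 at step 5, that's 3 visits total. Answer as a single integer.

Answer: 1

Derivation:
Step 0: p0@(3,1) p1@(3,5) p2@(3,0) p3@(2,2) -> at (0,3): 0 [-], cum=0
Step 1: p0@(2,1) p1@(2,5) p2@(2,0) p3@(1,2) -> at (0,3): 0 [-], cum=0
Step 2: p0@(1,1) p1@(1,5) p2@(1,0) p3@ESC -> at (0,3): 0 [-], cum=0
Step 3: p0@(0,1) p1@(0,5) p2@(0,0) p3@ESC -> at (0,3): 0 [-], cum=0
Step 4: p0@ESC p1@(0,4) p2@(0,1) p3@ESC -> at (0,3): 0 [-], cum=0
Step 5: p0@ESC p1@(0,3) p2@ESC p3@ESC -> at (0,3): 1 [p1], cum=1
Step 6: p0@ESC p1@ESC p2@ESC p3@ESC -> at (0,3): 0 [-], cum=1
Total visits = 1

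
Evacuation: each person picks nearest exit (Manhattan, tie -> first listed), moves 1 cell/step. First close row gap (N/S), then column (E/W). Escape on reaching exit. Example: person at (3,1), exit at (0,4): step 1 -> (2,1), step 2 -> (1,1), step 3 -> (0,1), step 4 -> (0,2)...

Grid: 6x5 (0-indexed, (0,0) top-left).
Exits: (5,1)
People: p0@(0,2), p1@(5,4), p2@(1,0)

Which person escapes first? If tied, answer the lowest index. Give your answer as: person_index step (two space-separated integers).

Step 1: p0:(0,2)->(1,2) | p1:(5,4)->(5,3) | p2:(1,0)->(2,0)
Step 2: p0:(1,2)->(2,2) | p1:(5,3)->(5,2) | p2:(2,0)->(3,0)
Step 3: p0:(2,2)->(3,2) | p1:(5,2)->(5,1)->EXIT | p2:(3,0)->(4,0)
Step 4: p0:(3,2)->(4,2) | p1:escaped | p2:(4,0)->(5,0)
Step 5: p0:(4,2)->(5,2) | p1:escaped | p2:(5,0)->(5,1)->EXIT
Step 6: p0:(5,2)->(5,1)->EXIT | p1:escaped | p2:escaped
Exit steps: [6, 3, 5]
First to escape: p1 at step 3

Answer: 1 3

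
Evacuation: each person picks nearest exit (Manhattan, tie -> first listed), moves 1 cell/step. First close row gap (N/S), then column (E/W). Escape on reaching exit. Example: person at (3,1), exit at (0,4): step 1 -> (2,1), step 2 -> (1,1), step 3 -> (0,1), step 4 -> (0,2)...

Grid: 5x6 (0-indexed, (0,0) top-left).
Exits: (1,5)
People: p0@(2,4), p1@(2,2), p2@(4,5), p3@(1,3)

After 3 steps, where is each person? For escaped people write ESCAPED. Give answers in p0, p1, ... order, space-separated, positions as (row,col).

Step 1: p0:(2,4)->(1,4) | p1:(2,2)->(1,2) | p2:(4,5)->(3,5) | p3:(1,3)->(1,4)
Step 2: p0:(1,4)->(1,5)->EXIT | p1:(1,2)->(1,3) | p2:(3,5)->(2,5) | p3:(1,4)->(1,5)->EXIT
Step 3: p0:escaped | p1:(1,3)->(1,4) | p2:(2,5)->(1,5)->EXIT | p3:escaped

ESCAPED (1,4) ESCAPED ESCAPED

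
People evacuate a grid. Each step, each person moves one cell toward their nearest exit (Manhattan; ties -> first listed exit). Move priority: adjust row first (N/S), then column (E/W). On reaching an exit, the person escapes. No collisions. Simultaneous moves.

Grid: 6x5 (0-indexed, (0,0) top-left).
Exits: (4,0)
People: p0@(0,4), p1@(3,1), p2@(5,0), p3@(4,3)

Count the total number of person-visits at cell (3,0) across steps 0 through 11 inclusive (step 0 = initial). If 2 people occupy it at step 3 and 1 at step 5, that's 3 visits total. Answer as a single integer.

Answer: 0

Derivation:
Step 0: p0@(0,4) p1@(3,1) p2@(5,0) p3@(4,3) -> at (3,0): 0 [-], cum=0
Step 1: p0@(1,4) p1@(4,1) p2@ESC p3@(4,2) -> at (3,0): 0 [-], cum=0
Step 2: p0@(2,4) p1@ESC p2@ESC p3@(4,1) -> at (3,0): 0 [-], cum=0
Step 3: p0@(3,4) p1@ESC p2@ESC p3@ESC -> at (3,0): 0 [-], cum=0
Step 4: p0@(4,4) p1@ESC p2@ESC p3@ESC -> at (3,0): 0 [-], cum=0
Step 5: p0@(4,3) p1@ESC p2@ESC p3@ESC -> at (3,0): 0 [-], cum=0
Step 6: p0@(4,2) p1@ESC p2@ESC p3@ESC -> at (3,0): 0 [-], cum=0
Step 7: p0@(4,1) p1@ESC p2@ESC p3@ESC -> at (3,0): 0 [-], cum=0
Step 8: p0@ESC p1@ESC p2@ESC p3@ESC -> at (3,0): 0 [-], cum=0
Total visits = 0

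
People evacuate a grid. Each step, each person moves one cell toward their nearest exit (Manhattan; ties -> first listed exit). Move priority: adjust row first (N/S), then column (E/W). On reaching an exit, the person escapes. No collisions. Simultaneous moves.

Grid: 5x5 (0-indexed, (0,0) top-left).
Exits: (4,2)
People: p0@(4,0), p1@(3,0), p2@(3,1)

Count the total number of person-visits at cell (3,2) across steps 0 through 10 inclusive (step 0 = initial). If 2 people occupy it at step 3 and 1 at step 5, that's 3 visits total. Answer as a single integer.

Step 0: p0@(4,0) p1@(3,0) p2@(3,1) -> at (3,2): 0 [-], cum=0
Step 1: p0@(4,1) p1@(4,0) p2@(4,1) -> at (3,2): 0 [-], cum=0
Step 2: p0@ESC p1@(4,1) p2@ESC -> at (3,2): 0 [-], cum=0
Step 3: p0@ESC p1@ESC p2@ESC -> at (3,2): 0 [-], cum=0
Total visits = 0

Answer: 0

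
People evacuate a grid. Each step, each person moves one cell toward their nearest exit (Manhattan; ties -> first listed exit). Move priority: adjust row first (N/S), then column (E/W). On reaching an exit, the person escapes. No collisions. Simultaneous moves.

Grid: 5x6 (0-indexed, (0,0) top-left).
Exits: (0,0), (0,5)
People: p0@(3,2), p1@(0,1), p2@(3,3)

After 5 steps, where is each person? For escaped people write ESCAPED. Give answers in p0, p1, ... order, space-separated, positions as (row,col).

Step 1: p0:(3,2)->(2,2) | p1:(0,1)->(0,0)->EXIT | p2:(3,3)->(2,3)
Step 2: p0:(2,2)->(1,2) | p1:escaped | p2:(2,3)->(1,3)
Step 3: p0:(1,2)->(0,2) | p1:escaped | p2:(1,3)->(0,3)
Step 4: p0:(0,2)->(0,1) | p1:escaped | p2:(0,3)->(0,4)
Step 5: p0:(0,1)->(0,0)->EXIT | p1:escaped | p2:(0,4)->(0,5)->EXIT

ESCAPED ESCAPED ESCAPED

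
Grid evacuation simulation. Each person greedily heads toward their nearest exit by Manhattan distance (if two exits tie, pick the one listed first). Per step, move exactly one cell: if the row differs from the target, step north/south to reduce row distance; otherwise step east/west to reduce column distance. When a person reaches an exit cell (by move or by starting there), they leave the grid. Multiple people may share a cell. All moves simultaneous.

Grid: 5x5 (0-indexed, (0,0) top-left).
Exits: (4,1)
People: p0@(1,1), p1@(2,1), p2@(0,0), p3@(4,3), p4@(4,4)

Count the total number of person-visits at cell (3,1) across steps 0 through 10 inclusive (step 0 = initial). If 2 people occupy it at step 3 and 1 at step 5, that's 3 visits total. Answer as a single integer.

Step 0: p0@(1,1) p1@(2,1) p2@(0,0) p3@(4,3) p4@(4,4) -> at (3,1): 0 [-], cum=0
Step 1: p0@(2,1) p1@(3,1) p2@(1,0) p3@(4,2) p4@(4,3) -> at (3,1): 1 [p1], cum=1
Step 2: p0@(3,1) p1@ESC p2@(2,0) p3@ESC p4@(4,2) -> at (3,1): 1 [p0], cum=2
Step 3: p0@ESC p1@ESC p2@(3,0) p3@ESC p4@ESC -> at (3,1): 0 [-], cum=2
Step 4: p0@ESC p1@ESC p2@(4,0) p3@ESC p4@ESC -> at (3,1): 0 [-], cum=2
Step 5: p0@ESC p1@ESC p2@ESC p3@ESC p4@ESC -> at (3,1): 0 [-], cum=2
Total visits = 2

Answer: 2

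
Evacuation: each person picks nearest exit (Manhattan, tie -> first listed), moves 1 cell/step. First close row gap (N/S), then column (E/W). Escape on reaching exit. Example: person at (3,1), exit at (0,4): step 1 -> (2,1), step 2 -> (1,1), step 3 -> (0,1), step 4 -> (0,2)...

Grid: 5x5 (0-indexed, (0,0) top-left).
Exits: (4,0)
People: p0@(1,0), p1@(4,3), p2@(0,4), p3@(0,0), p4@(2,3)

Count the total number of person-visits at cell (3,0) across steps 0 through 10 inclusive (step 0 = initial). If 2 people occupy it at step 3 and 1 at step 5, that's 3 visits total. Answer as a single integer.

Answer: 2

Derivation:
Step 0: p0@(1,0) p1@(4,3) p2@(0,4) p3@(0,0) p4@(2,3) -> at (3,0): 0 [-], cum=0
Step 1: p0@(2,0) p1@(4,2) p2@(1,4) p3@(1,0) p4@(3,3) -> at (3,0): 0 [-], cum=0
Step 2: p0@(3,0) p1@(4,1) p2@(2,4) p3@(2,0) p4@(4,3) -> at (3,0): 1 [p0], cum=1
Step 3: p0@ESC p1@ESC p2@(3,4) p3@(3,0) p4@(4,2) -> at (3,0): 1 [p3], cum=2
Step 4: p0@ESC p1@ESC p2@(4,4) p3@ESC p4@(4,1) -> at (3,0): 0 [-], cum=2
Step 5: p0@ESC p1@ESC p2@(4,3) p3@ESC p4@ESC -> at (3,0): 0 [-], cum=2
Step 6: p0@ESC p1@ESC p2@(4,2) p3@ESC p4@ESC -> at (3,0): 0 [-], cum=2
Step 7: p0@ESC p1@ESC p2@(4,1) p3@ESC p4@ESC -> at (3,0): 0 [-], cum=2
Step 8: p0@ESC p1@ESC p2@ESC p3@ESC p4@ESC -> at (3,0): 0 [-], cum=2
Total visits = 2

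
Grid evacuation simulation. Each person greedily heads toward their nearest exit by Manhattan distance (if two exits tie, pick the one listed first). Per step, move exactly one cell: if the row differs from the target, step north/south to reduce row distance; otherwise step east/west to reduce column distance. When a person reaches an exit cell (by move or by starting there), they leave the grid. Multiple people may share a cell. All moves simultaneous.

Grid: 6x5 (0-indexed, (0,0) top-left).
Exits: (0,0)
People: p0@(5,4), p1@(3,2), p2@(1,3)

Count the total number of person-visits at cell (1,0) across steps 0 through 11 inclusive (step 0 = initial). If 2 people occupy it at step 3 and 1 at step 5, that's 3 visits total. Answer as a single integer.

Step 0: p0@(5,4) p1@(3,2) p2@(1,3) -> at (1,0): 0 [-], cum=0
Step 1: p0@(4,4) p1@(2,2) p2@(0,3) -> at (1,0): 0 [-], cum=0
Step 2: p0@(3,4) p1@(1,2) p2@(0,2) -> at (1,0): 0 [-], cum=0
Step 3: p0@(2,4) p1@(0,2) p2@(0,1) -> at (1,0): 0 [-], cum=0
Step 4: p0@(1,4) p1@(0,1) p2@ESC -> at (1,0): 0 [-], cum=0
Step 5: p0@(0,4) p1@ESC p2@ESC -> at (1,0): 0 [-], cum=0
Step 6: p0@(0,3) p1@ESC p2@ESC -> at (1,0): 0 [-], cum=0
Step 7: p0@(0,2) p1@ESC p2@ESC -> at (1,0): 0 [-], cum=0
Step 8: p0@(0,1) p1@ESC p2@ESC -> at (1,0): 0 [-], cum=0
Step 9: p0@ESC p1@ESC p2@ESC -> at (1,0): 0 [-], cum=0
Total visits = 0

Answer: 0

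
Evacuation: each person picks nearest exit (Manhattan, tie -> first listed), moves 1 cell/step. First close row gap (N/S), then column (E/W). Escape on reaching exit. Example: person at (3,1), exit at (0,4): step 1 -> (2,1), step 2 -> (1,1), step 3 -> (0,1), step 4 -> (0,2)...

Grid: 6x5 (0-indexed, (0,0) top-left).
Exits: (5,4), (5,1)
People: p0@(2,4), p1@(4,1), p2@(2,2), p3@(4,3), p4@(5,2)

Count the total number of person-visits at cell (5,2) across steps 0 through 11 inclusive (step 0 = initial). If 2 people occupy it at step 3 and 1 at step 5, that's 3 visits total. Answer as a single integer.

Step 0: p0@(2,4) p1@(4,1) p2@(2,2) p3@(4,3) p4@(5,2) -> at (5,2): 1 [p4], cum=1
Step 1: p0@(3,4) p1@ESC p2@(3,2) p3@(5,3) p4@ESC -> at (5,2): 0 [-], cum=1
Step 2: p0@(4,4) p1@ESC p2@(4,2) p3@ESC p4@ESC -> at (5,2): 0 [-], cum=1
Step 3: p0@ESC p1@ESC p2@(5,2) p3@ESC p4@ESC -> at (5,2): 1 [p2], cum=2
Step 4: p0@ESC p1@ESC p2@ESC p3@ESC p4@ESC -> at (5,2): 0 [-], cum=2
Total visits = 2

Answer: 2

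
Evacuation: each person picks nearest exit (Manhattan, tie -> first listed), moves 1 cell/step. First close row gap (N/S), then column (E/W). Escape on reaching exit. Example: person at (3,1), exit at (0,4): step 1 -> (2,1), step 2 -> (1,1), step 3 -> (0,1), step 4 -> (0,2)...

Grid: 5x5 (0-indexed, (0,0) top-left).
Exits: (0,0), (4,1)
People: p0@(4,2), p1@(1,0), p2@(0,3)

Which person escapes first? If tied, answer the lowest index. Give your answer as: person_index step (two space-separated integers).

Step 1: p0:(4,2)->(4,1)->EXIT | p1:(1,0)->(0,0)->EXIT | p2:(0,3)->(0,2)
Step 2: p0:escaped | p1:escaped | p2:(0,2)->(0,1)
Step 3: p0:escaped | p1:escaped | p2:(0,1)->(0,0)->EXIT
Exit steps: [1, 1, 3]
First to escape: p0 at step 1

Answer: 0 1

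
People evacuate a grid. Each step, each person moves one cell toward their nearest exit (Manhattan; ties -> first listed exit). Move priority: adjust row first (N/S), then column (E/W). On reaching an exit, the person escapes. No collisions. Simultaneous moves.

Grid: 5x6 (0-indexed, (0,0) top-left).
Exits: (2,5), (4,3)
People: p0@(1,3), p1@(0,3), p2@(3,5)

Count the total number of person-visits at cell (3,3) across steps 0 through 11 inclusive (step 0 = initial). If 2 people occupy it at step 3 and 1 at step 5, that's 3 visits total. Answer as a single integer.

Step 0: p0@(1,3) p1@(0,3) p2@(3,5) -> at (3,3): 0 [-], cum=0
Step 1: p0@(2,3) p1@(1,3) p2@ESC -> at (3,3): 0 [-], cum=0
Step 2: p0@(2,4) p1@(2,3) p2@ESC -> at (3,3): 0 [-], cum=0
Step 3: p0@ESC p1@(2,4) p2@ESC -> at (3,3): 0 [-], cum=0
Step 4: p0@ESC p1@ESC p2@ESC -> at (3,3): 0 [-], cum=0
Total visits = 0

Answer: 0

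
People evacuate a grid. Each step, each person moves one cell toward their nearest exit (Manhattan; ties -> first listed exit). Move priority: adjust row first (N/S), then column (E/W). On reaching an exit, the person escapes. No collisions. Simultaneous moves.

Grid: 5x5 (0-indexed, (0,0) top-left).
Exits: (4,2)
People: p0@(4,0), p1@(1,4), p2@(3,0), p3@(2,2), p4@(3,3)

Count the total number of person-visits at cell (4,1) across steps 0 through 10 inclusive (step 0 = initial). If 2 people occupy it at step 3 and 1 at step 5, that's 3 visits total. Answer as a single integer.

Step 0: p0@(4,0) p1@(1,4) p2@(3,0) p3@(2,2) p4@(3,3) -> at (4,1): 0 [-], cum=0
Step 1: p0@(4,1) p1@(2,4) p2@(4,0) p3@(3,2) p4@(4,3) -> at (4,1): 1 [p0], cum=1
Step 2: p0@ESC p1@(3,4) p2@(4,1) p3@ESC p4@ESC -> at (4,1): 1 [p2], cum=2
Step 3: p0@ESC p1@(4,4) p2@ESC p3@ESC p4@ESC -> at (4,1): 0 [-], cum=2
Step 4: p0@ESC p1@(4,3) p2@ESC p3@ESC p4@ESC -> at (4,1): 0 [-], cum=2
Step 5: p0@ESC p1@ESC p2@ESC p3@ESC p4@ESC -> at (4,1): 0 [-], cum=2
Total visits = 2

Answer: 2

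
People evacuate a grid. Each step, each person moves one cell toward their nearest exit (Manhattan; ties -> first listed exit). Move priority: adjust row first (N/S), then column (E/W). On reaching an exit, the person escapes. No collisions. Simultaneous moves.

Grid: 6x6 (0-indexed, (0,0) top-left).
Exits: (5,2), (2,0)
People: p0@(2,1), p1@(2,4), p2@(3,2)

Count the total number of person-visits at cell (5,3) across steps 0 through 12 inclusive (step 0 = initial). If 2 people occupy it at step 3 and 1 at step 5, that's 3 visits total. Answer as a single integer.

Step 0: p0@(2,1) p1@(2,4) p2@(3,2) -> at (5,3): 0 [-], cum=0
Step 1: p0@ESC p1@(2,3) p2@(4,2) -> at (5,3): 0 [-], cum=0
Step 2: p0@ESC p1@(2,2) p2@ESC -> at (5,3): 0 [-], cum=0
Step 3: p0@ESC p1@(2,1) p2@ESC -> at (5,3): 0 [-], cum=0
Step 4: p0@ESC p1@ESC p2@ESC -> at (5,3): 0 [-], cum=0
Total visits = 0

Answer: 0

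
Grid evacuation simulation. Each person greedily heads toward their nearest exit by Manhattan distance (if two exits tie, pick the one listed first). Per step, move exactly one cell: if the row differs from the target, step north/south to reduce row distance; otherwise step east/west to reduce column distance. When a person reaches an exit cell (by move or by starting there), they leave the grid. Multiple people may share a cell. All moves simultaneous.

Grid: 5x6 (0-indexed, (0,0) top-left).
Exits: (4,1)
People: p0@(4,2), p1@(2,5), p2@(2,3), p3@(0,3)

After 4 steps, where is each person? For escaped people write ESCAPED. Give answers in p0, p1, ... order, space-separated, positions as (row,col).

Step 1: p0:(4,2)->(4,1)->EXIT | p1:(2,5)->(3,5) | p2:(2,3)->(3,3) | p3:(0,3)->(1,3)
Step 2: p0:escaped | p1:(3,5)->(4,5) | p2:(3,3)->(4,3) | p3:(1,3)->(2,3)
Step 3: p0:escaped | p1:(4,5)->(4,4) | p2:(4,3)->(4,2) | p3:(2,3)->(3,3)
Step 4: p0:escaped | p1:(4,4)->(4,3) | p2:(4,2)->(4,1)->EXIT | p3:(3,3)->(4,3)

ESCAPED (4,3) ESCAPED (4,3)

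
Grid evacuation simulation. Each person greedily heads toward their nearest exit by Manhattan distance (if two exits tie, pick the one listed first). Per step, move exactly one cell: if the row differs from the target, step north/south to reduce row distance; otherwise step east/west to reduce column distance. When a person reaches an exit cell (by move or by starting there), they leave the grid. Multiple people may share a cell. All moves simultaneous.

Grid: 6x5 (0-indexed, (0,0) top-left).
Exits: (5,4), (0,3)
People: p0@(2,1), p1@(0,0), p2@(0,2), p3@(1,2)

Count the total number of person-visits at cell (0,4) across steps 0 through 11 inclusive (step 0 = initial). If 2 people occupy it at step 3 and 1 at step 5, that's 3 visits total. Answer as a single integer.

Answer: 0

Derivation:
Step 0: p0@(2,1) p1@(0,0) p2@(0,2) p3@(1,2) -> at (0,4): 0 [-], cum=0
Step 1: p0@(1,1) p1@(0,1) p2@ESC p3@(0,2) -> at (0,4): 0 [-], cum=0
Step 2: p0@(0,1) p1@(0,2) p2@ESC p3@ESC -> at (0,4): 0 [-], cum=0
Step 3: p0@(0,2) p1@ESC p2@ESC p3@ESC -> at (0,4): 0 [-], cum=0
Step 4: p0@ESC p1@ESC p2@ESC p3@ESC -> at (0,4): 0 [-], cum=0
Total visits = 0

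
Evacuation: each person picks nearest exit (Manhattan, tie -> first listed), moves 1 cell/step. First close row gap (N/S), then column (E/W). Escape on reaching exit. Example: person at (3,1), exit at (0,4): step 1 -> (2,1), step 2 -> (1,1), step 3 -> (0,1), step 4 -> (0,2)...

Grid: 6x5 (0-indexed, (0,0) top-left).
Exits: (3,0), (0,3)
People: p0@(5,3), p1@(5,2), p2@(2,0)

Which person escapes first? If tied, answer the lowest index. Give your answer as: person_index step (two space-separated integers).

Answer: 2 1

Derivation:
Step 1: p0:(5,3)->(4,3) | p1:(5,2)->(4,2) | p2:(2,0)->(3,0)->EXIT
Step 2: p0:(4,3)->(3,3) | p1:(4,2)->(3,2) | p2:escaped
Step 3: p0:(3,3)->(3,2) | p1:(3,2)->(3,1) | p2:escaped
Step 4: p0:(3,2)->(3,1) | p1:(3,1)->(3,0)->EXIT | p2:escaped
Step 5: p0:(3,1)->(3,0)->EXIT | p1:escaped | p2:escaped
Exit steps: [5, 4, 1]
First to escape: p2 at step 1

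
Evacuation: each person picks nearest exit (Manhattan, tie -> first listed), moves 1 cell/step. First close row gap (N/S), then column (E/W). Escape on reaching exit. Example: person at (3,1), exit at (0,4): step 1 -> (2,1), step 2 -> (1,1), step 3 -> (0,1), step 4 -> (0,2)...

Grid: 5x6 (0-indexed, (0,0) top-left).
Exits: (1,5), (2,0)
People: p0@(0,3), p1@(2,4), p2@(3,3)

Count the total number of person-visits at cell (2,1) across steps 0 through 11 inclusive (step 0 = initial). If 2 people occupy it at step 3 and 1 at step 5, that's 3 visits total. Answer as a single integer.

Step 0: p0@(0,3) p1@(2,4) p2@(3,3) -> at (2,1): 0 [-], cum=0
Step 1: p0@(1,3) p1@(1,4) p2@(2,3) -> at (2,1): 0 [-], cum=0
Step 2: p0@(1,4) p1@ESC p2@(1,3) -> at (2,1): 0 [-], cum=0
Step 3: p0@ESC p1@ESC p2@(1,4) -> at (2,1): 0 [-], cum=0
Step 4: p0@ESC p1@ESC p2@ESC -> at (2,1): 0 [-], cum=0
Total visits = 0

Answer: 0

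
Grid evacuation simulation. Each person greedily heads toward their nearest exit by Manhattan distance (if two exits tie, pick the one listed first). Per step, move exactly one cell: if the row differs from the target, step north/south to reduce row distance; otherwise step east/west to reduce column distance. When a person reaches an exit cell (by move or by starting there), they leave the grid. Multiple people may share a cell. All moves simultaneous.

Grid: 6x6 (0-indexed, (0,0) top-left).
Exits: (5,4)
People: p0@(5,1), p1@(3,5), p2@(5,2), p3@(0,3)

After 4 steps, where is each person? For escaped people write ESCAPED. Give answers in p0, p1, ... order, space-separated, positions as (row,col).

Step 1: p0:(5,1)->(5,2) | p1:(3,5)->(4,5) | p2:(5,2)->(5,3) | p3:(0,3)->(1,3)
Step 2: p0:(5,2)->(5,3) | p1:(4,5)->(5,5) | p2:(5,3)->(5,4)->EXIT | p3:(1,3)->(2,3)
Step 3: p0:(5,3)->(5,4)->EXIT | p1:(5,5)->(5,4)->EXIT | p2:escaped | p3:(2,3)->(3,3)
Step 4: p0:escaped | p1:escaped | p2:escaped | p3:(3,3)->(4,3)

ESCAPED ESCAPED ESCAPED (4,3)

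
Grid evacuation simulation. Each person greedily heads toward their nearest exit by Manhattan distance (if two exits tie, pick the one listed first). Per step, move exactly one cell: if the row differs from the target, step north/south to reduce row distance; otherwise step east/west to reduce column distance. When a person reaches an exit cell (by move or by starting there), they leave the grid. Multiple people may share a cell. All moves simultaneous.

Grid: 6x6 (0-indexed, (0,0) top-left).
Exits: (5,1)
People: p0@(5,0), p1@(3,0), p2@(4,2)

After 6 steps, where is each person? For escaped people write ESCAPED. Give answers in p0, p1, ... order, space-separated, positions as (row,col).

Step 1: p0:(5,0)->(5,1)->EXIT | p1:(3,0)->(4,0) | p2:(4,2)->(5,2)
Step 2: p0:escaped | p1:(4,0)->(5,0) | p2:(5,2)->(5,1)->EXIT
Step 3: p0:escaped | p1:(5,0)->(5,1)->EXIT | p2:escaped

ESCAPED ESCAPED ESCAPED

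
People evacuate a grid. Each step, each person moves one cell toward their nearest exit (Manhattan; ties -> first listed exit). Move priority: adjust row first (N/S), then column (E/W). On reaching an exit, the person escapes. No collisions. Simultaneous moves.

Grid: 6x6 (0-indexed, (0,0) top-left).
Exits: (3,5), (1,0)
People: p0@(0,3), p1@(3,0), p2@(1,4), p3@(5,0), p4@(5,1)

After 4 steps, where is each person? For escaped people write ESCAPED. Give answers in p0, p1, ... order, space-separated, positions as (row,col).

Step 1: p0:(0,3)->(1,3) | p1:(3,0)->(2,0) | p2:(1,4)->(2,4) | p3:(5,0)->(4,0) | p4:(5,1)->(4,1)
Step 2: p0:(1,3)->(1,2) | p1:(2,0)->(1,0)->EXIT | p2:(2,4)->(3,4) | p3:(4,0)->(3,0) | p4:(4,1)->(3,1)
Step 3: p0:(1,2)->(1,1) | p1:escaped | p2:(3,4)->(3,5)->EXIT | p3:(3,0)->(2,0) | p4:(3,1)->(2,1)
Step 4: p0:(1,1)->(1,0)->EXIT | p1:escaped | p2:escaped | p3:(2,0)->(1,0)->EXIT | p4:(2,1)->(1,1)

ESCAPED ESCAPED ESCAPED ESCAPED (1,1)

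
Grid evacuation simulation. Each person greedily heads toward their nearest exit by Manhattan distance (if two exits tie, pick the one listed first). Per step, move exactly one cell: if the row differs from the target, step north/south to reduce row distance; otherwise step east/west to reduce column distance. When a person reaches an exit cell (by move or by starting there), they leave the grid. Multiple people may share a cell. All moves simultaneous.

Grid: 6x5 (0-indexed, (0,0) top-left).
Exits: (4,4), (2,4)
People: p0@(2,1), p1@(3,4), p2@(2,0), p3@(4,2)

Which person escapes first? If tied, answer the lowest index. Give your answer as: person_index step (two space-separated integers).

Answer: 1 1

Derivation:
Step 1: p0:(2,1)->(2,2) | p1:(3,4)->(4,4)->EXIT | p2:(2,0)->(2,1) | p3:(4,2)->(4,3)
Step 2: p0:(2,2)->(2,3) | p1:escaped | p2:(2,1)->(2,2) | p3:(4,3)->(4,4)->EXIT
Step 3: p0:(2,3)->(2,4)->EXIT | p1:escaped | p2:(2,2)->(2,3) | p3:escaped
Step 4: p0:escaped | p1:escaped | p2:(2,3)->(2,4)->EXIT | p3:escaped
Exit steps: [3, 1, 4, 2]
First to escape: p1 at step 1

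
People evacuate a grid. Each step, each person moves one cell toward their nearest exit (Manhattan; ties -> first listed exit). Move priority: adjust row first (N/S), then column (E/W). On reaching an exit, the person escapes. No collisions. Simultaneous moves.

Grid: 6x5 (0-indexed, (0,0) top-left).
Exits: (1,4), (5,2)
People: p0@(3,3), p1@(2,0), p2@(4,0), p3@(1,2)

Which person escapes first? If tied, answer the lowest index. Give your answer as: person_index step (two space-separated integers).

Answer: 3 2

Derivation:
Step 1: p0:(3,3)->(2,3) | p1:(2,0)->(1,0) | p2:(4,0)->(5,0) | p3:(1,2)->(1,3)
Step 2: p0:(2,3)->(1,3) | p1:(1,0)->(1,1) | p2:(5,0)->(5,1) | p3:(1,3)->(1,4)->EXIT
Step 3: p0:(1,3)->(1,4)->EXIT | p1:(1,1)->(1,2) | p2:(5,1)->(5,2)->EXIT | p3:escaped
Step 4: p0:escaped | p1:(1,2)->(1,3) | p2:escaped | p3:escaped
Step 5: p0:escaped | p1:(1,3)->(1,4)->EXIT | p2:escaped | p3:escaped
Exit steps: [3, 5, 3, 2]
First to escape: p3 at step 2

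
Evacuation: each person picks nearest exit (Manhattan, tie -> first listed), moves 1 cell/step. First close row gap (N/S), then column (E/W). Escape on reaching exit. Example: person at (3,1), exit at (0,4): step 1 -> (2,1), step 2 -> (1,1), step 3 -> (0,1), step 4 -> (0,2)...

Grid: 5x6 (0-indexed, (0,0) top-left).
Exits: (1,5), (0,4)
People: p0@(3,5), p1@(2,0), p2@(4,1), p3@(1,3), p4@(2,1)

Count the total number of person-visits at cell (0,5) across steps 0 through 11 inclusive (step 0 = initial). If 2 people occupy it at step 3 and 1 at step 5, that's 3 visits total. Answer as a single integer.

Step 0: p0@(3,5) p1@(2,0) p2@(4,1) p3@(1,3) p4@(2,1) -> at (0,5): 0 [-], cum=0
Step 1: p0@(2,5) p1@(1,0) p2@(3,1) p3@(1,4) p4@(1,1) -> at (0,5): 0 [-], cum=0
Step 2: p0@ESC p1@(1,1) p2@(2,1) p3@ESC p4@(1,2) -> at (0,5): 0 [-], cum=0
Step 3: p0@ESC p1@(1,2) p2@(1,1) p3@ESC p4@(1,3) -> at (0,5): 0 [-], cum=0
Step 4: p0@ESC p1@(1,3) p2@(1,2) p3@ESC p4@(1,4) -> at (0,5): 0 [-], cum=0
Step 5: p0@ESC p1@(1,4) p2@(1,3) p3@ESC p4@ESC -> at (0,5): 0 [-], cum=0
Step 6: p0@ESC p1@ESC p2@(1,4) p3@ESC p4@ESC -> at (0,5): 0 [-], cum=0
Step 7: p0@ESC p1@ESC p2@ESC p3@ESC p4@ESC -> at (0,5): 0 [-], cum=0
Total visits = 0

Answer: 0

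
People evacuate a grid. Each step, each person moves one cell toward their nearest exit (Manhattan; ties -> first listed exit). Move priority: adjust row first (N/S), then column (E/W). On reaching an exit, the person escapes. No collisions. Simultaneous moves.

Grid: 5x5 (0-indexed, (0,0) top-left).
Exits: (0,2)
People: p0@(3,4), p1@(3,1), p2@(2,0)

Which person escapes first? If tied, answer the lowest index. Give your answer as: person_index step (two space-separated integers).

Answer: 1 4

Derivation:
Step 1: p0:(3,4)->(2,4) | p1:(3,1)->(2,1) | p2:(2,0)->(1,0)
Step 2: p0:(2,4)->(1,4) | p1:(2,1)->(1,1) | p2:(1,0)->(0,0)
Step 3: p0:(1,4)->(0,4) | p1:(1,1)->(0,1) | p2:(0,0)->(0,1)
Step 4: p0:(0,4)->(0,3) | p1:(0,1)->(0,2)->EXIT | p2:(0,1)->(0,2)->EXIT
Step 5: p0:(0,3)->(0,2)->EXIT | p1:escaped | p2:escaped
Exit steps: [5, 4, 4]
First to escape: p1 at step 4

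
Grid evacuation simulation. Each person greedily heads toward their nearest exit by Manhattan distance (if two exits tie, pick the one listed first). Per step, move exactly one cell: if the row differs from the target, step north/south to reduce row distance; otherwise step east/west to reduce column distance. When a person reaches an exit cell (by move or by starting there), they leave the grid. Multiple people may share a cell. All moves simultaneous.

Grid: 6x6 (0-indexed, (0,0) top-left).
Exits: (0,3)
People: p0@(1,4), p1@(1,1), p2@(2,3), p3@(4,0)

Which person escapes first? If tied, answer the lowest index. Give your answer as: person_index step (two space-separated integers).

Step 1: p0:(1,4)->(0,4) | p1:(1,1)->(0,1) | p2:(2,3)->(1,3) | p3:(4,0)->(3,0)
Step 2: p0:(0,4)->(0,3)->EXIT | p1:(0,1)->(0,2) | p2:(1,3)->(0,3)->EXIT | p3:(3,0)->(2,0)
Step 3: p0:escaped | p1:(0,2)->(0,3)->EXIT | p2:escaped | p3:(2,0)->(1,0)
Step 4: p0:escaped | p1:escaped | p2:escaped | p3:(1,0)->(0,0)
Step 5: p0:escaped | p1:escaped | p2:escaped | p3:(0,0)->(0,1)
Step 6: p0:escaped | p1:escaped | p2:escaped | p3:(0,1)->(0,2)
Step 7: p0:escaped | p1:escaped | p2:escaped | p3:(0,2)->(0,3)->EXIT
Exit steps: [2, 3, 2, 7]
First to escape: p0 at step 2

Answer: 0 2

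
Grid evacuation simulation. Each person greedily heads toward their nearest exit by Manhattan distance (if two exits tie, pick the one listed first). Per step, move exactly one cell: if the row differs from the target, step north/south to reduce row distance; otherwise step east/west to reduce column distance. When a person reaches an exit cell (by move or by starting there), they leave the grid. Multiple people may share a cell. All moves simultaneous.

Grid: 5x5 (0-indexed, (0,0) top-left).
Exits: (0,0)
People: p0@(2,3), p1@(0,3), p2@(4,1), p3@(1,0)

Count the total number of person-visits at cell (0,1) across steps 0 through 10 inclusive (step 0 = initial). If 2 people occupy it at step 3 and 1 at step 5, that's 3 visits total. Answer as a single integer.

Step 0: p0@(2,3) p1@(0,3) p2@(4,1) p3@(1,0) -> at (0,1): 0 [-], cum=0
Step 1: p0@(1,3) p1@(0,2) p2@(3,1) p3@ESC -> at (0,1): 0 [-], cum=0
Step 2: p0@(0,3) p1@(0,1) p2@(2,1) p3@ESC -> at (0,1): 1 [p1], cum=1
Step 3: p0@(0,2) p1@ESC p2@(1,1) p3@ESC -> at (0,1): 0 [-], cum=1
Step 4: p0@(0,1) p1@ESC p2@(0,1) p3@ESC -> at (0,1): 2 [p0,p2], cum=3
Step 5: p0@ESC p1@ESC p2@ESC p3@ESC -> at (0,1): 0 [-], cum=3
Total visits = 3

Answer: 3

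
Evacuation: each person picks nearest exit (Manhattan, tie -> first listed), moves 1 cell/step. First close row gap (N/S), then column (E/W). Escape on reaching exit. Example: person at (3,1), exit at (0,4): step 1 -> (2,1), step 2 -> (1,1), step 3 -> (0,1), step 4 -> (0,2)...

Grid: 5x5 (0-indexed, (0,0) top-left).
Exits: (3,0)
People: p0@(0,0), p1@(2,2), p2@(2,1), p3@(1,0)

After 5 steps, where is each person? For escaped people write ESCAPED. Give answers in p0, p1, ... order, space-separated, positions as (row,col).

Step 1: p0:(0,0)->(1,0) | p1:(2,2)->(3,2) | p2:(2,1)->(3,1) | p3:(1,0)->(2,0)
Step 2: p0:(1,0)->(2,0) | p1:(3,2)->(3,1) | p2:(3,1)->(3,0)->EXIT | p3:(2,0)->(3,0)->EXIT
Step 3: p0:(2,0)->(3,0)->EXIT | p1:(3,1)->(3,0)->EXIT | p2:escaped | p3:escaped

ESCAPED ESCAPED ESCAPED ESCAPED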